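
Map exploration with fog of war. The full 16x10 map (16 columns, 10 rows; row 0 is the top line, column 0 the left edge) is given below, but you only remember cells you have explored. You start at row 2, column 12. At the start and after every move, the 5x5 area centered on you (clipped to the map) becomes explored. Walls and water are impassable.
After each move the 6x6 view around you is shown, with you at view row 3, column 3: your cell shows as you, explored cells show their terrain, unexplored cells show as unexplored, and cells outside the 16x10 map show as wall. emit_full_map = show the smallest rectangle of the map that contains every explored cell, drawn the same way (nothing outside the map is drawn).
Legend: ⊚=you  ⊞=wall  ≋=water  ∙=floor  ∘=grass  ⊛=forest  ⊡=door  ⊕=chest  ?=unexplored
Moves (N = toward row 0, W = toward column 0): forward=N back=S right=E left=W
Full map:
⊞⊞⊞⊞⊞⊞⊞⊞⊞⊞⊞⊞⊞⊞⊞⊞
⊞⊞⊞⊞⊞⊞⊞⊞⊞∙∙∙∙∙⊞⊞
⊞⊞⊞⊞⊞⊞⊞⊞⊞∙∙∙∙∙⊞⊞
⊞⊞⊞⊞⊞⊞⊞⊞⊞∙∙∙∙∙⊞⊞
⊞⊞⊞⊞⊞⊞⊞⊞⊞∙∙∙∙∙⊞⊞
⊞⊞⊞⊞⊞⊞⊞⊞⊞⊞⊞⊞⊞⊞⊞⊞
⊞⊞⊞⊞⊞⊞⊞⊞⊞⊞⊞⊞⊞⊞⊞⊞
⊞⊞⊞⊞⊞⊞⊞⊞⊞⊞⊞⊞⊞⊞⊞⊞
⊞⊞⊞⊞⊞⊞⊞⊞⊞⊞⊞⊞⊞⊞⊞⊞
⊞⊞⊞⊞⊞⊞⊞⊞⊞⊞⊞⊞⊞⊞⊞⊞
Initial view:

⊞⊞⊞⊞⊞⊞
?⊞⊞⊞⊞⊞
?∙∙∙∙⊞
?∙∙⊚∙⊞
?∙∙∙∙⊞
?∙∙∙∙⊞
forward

⊞⊞⊞⊞⊞⊞
⊞⊞⊞⊞⊞⊞
?⊞⊞⊞⊞⊞
?∙∙⊚∙⊞
?∙∙∙∙⊞
?∙∙∙∙⊞

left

⊞⊞⊞⊞⊞⊞
⊞⊞⊞⊞⊞⊞
?⊞⊞⊞⊞⊞
?∙∙⊚∙∙
?∙∙∙∙∙
?∙∙∙∙∙

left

⊞⊞⊞⊞⊞⊞
⊞⊞⊞⊞⊞⊞
?⊞⊞⊞⊞⊞
?⊞∙⊚∙∙
?⊞∙∙∙∙
?⊞∙∙∙∙

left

⊞⊞⊞⊞⊞⊞
⊞⊞⊞⊞⊞⊞
?⊞⊞⊞⊞⊞
?⊞⊞⊚∙∙
?⊞⊞∙∙∙
?⊞⊞∙∙∙

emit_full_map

⊞⊞⊞⊞⊞⊞⊞⊞
⊞⊞⊚∙∙∙∙⊞
⊞⊞∙∙∙∙∙⊞
⊞⊞∙∙∙∙∙⊞
???∙∙∙∙⊞

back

⊞⊞⊞⊞⊞⊞
?⊞⊞⊞⊞⊞
?⊞⊞∙∙∙
?⊞⊞⊚∙∙
?⊞⊞∙∙∙
?⊞⊞∙∙∙

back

?⊞⊞⊞⊞⊞
?⊞⊞∙∙∙
?⊞⊞∙∙∙
?⊞⊞⊚∙∙
?⊞⊞∙∙∙
?⊞⊞⊞⊞⊞

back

?⊞⊞∙∙∙
?⊞⊞∙∙∙
?⊞⊞∙∙∙
?⊞⊞⊚∙∙
?⊞⊞⊞⊞⊞
?⊞⊞⊞⊞⊞

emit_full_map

⊞⊞⊞⊞⊞⊞⊞⊞
⊞⊞∙∙∙∙∙⊞
⊞⊞∙∙∙∙∙⊞
⊞⊞∙∙∙∙∙⊞
⊞⊞⊚∙∙∙∙⊞
⊞⊞⊞⊞⊞???
⊞⊞⊞⊞⊞???


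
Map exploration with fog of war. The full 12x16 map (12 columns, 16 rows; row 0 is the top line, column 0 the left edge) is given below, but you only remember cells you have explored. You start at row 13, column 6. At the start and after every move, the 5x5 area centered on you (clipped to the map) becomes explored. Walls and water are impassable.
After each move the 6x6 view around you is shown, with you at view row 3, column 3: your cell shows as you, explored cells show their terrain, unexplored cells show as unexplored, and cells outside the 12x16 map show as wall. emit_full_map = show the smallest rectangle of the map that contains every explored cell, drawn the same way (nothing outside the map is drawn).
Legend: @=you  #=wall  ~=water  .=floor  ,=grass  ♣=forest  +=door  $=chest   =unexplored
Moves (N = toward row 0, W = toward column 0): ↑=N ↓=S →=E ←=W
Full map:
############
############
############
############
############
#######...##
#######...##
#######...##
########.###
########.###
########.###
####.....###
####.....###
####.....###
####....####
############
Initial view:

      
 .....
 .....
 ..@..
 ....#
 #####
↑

      
 ####.
 .....
 ..@..
 .....
 ....#

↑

      
 ####.
 ####.
 ..@..
 .....
 .....

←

      
 #####
 #####
 #.@..
 #....
 #....

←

      
 #####
 #####
 ##@..
 ##...
 ##...

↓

 #####
 #####
 ##...
 ##@..
 ##...
 ##...

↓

 #####
 ##...
 ##...
 ##@..
 ##...
 #####

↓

 ##...
 ##...
 ##...
 ##@..
 #####
######

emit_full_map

######.
######.
##.....
##.....
##.....
##@...#
#######

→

##....
##....
##....
##.@..
######
######

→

#.....
#.....
#.....
#..@.#
######
######

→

..... 
.....#
.....#
...@##
######
######

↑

####. 
.....#
.....#
...@.#
....##
######

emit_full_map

######. 
######. 
##.....#
##.....#
##...@.#
##....##
########

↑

####. 
####.#
.....#
...@.#
.....#
....##

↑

      
####.#
####.#
...@.#
.....#
.....#

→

      
###.##
###.##
...@##
....##
....##

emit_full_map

######.##
######.##
##....@##
##.....##
##.....##
##....## 
######## 


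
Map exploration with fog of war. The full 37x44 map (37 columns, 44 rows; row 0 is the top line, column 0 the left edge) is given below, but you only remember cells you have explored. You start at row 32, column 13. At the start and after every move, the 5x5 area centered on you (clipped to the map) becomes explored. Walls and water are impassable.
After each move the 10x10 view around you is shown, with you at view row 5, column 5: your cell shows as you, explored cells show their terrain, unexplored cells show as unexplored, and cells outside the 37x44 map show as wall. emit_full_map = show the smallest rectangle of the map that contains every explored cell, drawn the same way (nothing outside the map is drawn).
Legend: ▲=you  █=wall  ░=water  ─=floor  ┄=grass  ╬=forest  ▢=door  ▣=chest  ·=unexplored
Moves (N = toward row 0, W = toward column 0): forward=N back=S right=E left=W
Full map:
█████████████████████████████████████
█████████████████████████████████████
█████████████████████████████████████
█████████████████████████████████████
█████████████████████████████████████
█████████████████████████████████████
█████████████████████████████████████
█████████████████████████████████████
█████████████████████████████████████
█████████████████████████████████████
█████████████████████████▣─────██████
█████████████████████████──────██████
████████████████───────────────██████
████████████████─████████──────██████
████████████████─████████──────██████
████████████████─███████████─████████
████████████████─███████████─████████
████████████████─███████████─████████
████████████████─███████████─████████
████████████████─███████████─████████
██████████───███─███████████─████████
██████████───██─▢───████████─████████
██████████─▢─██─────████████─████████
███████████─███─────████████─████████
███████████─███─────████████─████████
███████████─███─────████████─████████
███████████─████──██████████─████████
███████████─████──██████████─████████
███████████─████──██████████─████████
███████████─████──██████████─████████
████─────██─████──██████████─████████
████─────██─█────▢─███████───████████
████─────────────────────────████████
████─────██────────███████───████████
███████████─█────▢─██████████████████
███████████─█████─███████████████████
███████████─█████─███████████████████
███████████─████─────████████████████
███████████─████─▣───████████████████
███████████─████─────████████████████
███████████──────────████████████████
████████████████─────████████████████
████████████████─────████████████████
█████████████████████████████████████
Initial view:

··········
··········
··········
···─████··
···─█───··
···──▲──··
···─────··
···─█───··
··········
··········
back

··········
··········
···─████··
···─█───··
···─────··
···──▲──··
···─█───··
···─████··
··········
··········

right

··········
··········
··─████···
··─█────··
··──────··
··───▲──··
··─█────··
··─█████··
··········
··········

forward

··········
··········
··········
··─████─··
··─█────··
··───▲──··
··──────··
··─█────··
··─█████··
··········

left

··········
··········
··········
···─████─·
···─█────·
···──▲───·
···──────·
···─█────·
···─█████·
··········

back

··········
··········
···─████─·
···─█────·
···──────·
···──▲───·
···─█────·
···─█████·
··········
··········

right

··········
··········
··─████─··
··─█────··
··──────··
··───▲──··
··─█────··
··─█████··
··········
··········

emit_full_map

─████─
─█────
──────
───▲──
─█────
─█████

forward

··········
··········
··········
··─████─··
··─█────··
··───▲──··
··──────··
··─█────··
··─█████··
··········

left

··········
··········
··········
···─████─·
···─█────·
···──▲───·
···──────·
···─█────·
···─█████·
··········

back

··········
··········
···─████─·
···─█────·
···──────·
···──▲───·
···─█────·
···─█████·
··········
··········

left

··········
··········
····─████─
···█─█────
···───────
···█─▲────
···█─█────
···█─█████
··········
··········

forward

··········
··········
··········
···█─████─
···█─█────
···──▲────
···█──────
···█─█────
···█─█████
··········

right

··········
··········
··········
··█─████─·
··█─█────·
··───▲───·
··█──────·
··█─█────·
··█─█████·
··········

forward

··········
··········
··········
···─████··
··█─████─·
··█─█▲───·
··───────·
··█──────·
··█─█────·
··█─█████·

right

··········
··········
··········
··─████─··
·█─████─··
·█─█─▲──··
·───────··
·█──────··
·█─█────··
·█─█████··

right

··········
··········
··········
·─████──··
█─████──··
█─█──▲─▢··
────────··
█───────··
█─█────···
█─█████···

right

··········
··········
··········
─████──█··
─████──█··
─█───▲▢─··
────────··
────────··
─█────····
─█████····

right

··········
··········
··········
████──██··
████──██··
█────▲─█··
────────··
───────█··
█────·····
█████·····

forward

··········
··········
··········
···█──██··
████──██··
████─▲██··
█────▢─█··
────────··
───────█··
█────·····

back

··········
··········
···█──██··
████──██··
████──██··
█────▲─█··
────────··
───────█··
█────·····
█████·····

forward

··········
··········
··········
···█──██··
████──██··
████─▲██··
█────▢─█··
────────··
───────█··
█────·····

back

··········
··········
···█──██··
████──██··
████──██··
█────▲─█··
────────··
───────█··
█────·····
█████·····

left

··········
··········
····█──██·
─████──██·
─████──██·
─█───▲▢─█·
─────────·
────────█·
─█────····
─█████····


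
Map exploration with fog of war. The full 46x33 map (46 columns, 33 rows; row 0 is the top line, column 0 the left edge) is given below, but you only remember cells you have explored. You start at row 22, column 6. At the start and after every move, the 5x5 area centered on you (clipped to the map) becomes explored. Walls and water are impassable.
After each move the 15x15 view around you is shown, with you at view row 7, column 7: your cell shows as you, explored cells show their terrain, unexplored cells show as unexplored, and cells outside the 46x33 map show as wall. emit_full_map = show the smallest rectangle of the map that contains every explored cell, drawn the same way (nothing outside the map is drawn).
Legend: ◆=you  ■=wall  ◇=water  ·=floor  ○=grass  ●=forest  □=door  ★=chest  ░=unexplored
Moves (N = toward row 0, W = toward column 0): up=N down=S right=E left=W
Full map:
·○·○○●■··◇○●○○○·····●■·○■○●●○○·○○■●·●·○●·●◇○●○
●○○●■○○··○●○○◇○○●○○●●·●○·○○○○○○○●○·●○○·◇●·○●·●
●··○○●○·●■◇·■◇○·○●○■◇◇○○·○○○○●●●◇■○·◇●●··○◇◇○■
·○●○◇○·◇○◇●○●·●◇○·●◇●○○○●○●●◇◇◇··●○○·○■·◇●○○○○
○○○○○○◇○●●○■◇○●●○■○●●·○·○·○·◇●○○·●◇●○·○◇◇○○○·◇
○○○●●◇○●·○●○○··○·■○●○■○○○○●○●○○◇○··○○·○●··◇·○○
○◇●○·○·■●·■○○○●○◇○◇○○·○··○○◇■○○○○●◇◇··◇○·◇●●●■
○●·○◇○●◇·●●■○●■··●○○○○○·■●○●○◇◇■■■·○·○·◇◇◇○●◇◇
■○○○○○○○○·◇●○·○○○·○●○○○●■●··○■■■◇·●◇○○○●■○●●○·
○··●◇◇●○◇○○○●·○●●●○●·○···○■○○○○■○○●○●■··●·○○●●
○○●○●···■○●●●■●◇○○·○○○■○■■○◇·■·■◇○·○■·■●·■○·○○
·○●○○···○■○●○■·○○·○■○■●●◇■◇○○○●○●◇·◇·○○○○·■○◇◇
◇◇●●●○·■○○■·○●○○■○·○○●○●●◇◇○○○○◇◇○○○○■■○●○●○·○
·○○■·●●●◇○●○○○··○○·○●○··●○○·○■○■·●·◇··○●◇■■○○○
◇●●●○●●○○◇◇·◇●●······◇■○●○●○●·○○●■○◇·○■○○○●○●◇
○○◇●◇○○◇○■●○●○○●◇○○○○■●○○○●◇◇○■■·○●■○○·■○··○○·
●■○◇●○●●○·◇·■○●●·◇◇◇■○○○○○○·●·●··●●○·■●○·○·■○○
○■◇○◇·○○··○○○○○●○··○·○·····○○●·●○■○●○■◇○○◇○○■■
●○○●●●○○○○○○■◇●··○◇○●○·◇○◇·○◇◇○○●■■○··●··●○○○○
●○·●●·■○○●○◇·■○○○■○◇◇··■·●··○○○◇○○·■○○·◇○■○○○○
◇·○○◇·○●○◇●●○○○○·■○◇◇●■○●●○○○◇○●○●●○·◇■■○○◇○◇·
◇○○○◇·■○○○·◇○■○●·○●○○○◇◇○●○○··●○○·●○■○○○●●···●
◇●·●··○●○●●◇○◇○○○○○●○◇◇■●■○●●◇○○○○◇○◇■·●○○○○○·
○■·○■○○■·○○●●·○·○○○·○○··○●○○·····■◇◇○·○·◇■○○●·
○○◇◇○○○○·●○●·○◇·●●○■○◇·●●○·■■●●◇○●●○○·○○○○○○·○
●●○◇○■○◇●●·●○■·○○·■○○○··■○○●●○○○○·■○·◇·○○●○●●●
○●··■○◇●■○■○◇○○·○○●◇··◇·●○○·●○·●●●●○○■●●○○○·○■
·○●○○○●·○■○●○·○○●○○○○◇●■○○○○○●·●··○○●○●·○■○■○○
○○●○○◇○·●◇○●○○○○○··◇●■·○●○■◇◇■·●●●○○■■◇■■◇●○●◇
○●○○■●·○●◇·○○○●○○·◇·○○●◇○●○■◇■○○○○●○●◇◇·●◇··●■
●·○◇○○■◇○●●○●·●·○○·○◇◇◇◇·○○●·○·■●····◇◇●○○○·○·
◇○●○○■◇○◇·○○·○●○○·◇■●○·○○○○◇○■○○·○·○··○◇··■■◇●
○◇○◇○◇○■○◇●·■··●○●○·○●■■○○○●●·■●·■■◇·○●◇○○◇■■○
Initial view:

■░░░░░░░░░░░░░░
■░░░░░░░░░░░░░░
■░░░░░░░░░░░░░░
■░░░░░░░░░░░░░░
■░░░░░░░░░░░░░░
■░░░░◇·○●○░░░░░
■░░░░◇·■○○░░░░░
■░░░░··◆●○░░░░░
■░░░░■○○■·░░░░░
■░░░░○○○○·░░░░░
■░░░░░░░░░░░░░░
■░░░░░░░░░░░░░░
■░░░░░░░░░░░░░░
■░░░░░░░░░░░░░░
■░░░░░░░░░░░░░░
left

■■░░░░░░░░░░░░░
■■░░░░░░░░░░░░░
■■░░░░░░░░░░░░░
■■░░░░░░░░░░░░░
■■░░░░░░░░░░░░░
■■░░░○◇·○●○░░░░
■■░░░○◇·■○○░░░░
■■░░░●·◆○●○░░░░
■■░░░○■○○■·░░░░
■■░░░◇○○○○·░░░░
■■░░░░░░░░░░░░░
■■░░░░░░░░░░░░░
■■░░░░░░░░░░░░░
■■░░░░░░░░░░░░░
■■░░░░░░░░░░░░░

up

■■░░░░░░░░░░░░░
■■░░░░░░░░░░░░░
■■░░░░░░░░░░░░░
■■░░░░░░░░░░░░░
■■░░░░░░░░░░░░░
■■░░░●●·■○░░░░░
■■░░░○◇·○●○░░░░
■■░░░○◇◆■○○░░░░
■■░░░●··○●○░░░░
■■░░░○■○○■·░░░░
■■░░░◇○○○○·░░░░
■■░░░░░░░░░░░░░
■■░░░░░░░░░░░░░
■■░░░░░░░░░░░░░
■■░░░░░░░░░░░░░

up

■■░░░░░░░░░░░░░
■■░░░░░░░░░░░░░
■■░░░░░░░░░░░░░
■■░░░░░░░░░░░░░
■■░░░░░░░░░░░░░
■■░░░●●●○○░░░░░
■■░░░●●·■○░░░░░
■■░░░○◇◆○●○░░░░
■■░░░○◇·■○○░░░░
■■░░░●··○●○░░░░
■■░░░○■○○■·░░░░
■■░░░◇○○○○·░░░░
■■░░░░░░░░░░░░░
■■░░░░░░░░░░░░░
■■░░░░░░░░░░░░░

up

■■░░░░░░░░░░░░░
■■░░░░░░░░░░░░░
■■░░░░░░░░░░░░░
■■░░░░░░░░░░░░░
■■░░░░░░░░░░░░░
■■░░░○◇·○○░░░░░
■■░░░●●●○○░░░░░
■■░░░●●◆■○░░░░░
■■░░░○◇·○●○░░░░
■■░░░○◇·■○○░░░░
■■░░░●··○●○░░░░
■■░░░○■○○■·░░░░
■■░░░◇○○○○·░░░░
■■░░░░░░░░░░░░░
■■░░░░░░░░░░░░░

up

■■░░░░░░░░░░░░░
■■░░░░░░░░░░░░░
■■░░░░░░░░░░░░░
■■░░░░░░░░░░░░░
■■░░░░░░░░░░░░░
■■░░░◇●○●●░░░░░
■■░░░○◇·○○░░░░░
■■░░░●●◆○○░░░░░
■■░░░●●·■○░░░░░
■■░░░○◇·○●○░░░░
■■░░░○◇·■○○░░░░
■■░░░●··○●○░░░░
■■░░░○■○○■·░░░░
■■░░░◇○○○○·░░░░
■■░░░░░░░░░░░░░

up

■■░░░░░░░░░░░░░
■■░░░░░░░░░░░░░
■■░░░░░░░░░░░░░
■■░░░░░░░░░░░░░
■■░░░░░░░░░░░░░
■■░░░●◇○○◇░░░░░
■■░░░◇●○●●░░░░░
■■░░░○◇◆○○░░░░░
■■░░░●●●○○░░░░░
■■░░░●●·■○░░░░░
■■░░░○◇·○●○░░░░
■■░░░○◇·■○○░░░░
■■░░░●··○●○░░░░
■■░░░○■○○■·░░░░
■■░░░◇○○○○·░░░░

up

■■░░░░░░░░░░░░░
■■░░░░░░░░░░░░░
■■░░░░░░░░░░░░░
■■░░░░░░░░░░░░░
■■░░░░░░░░░░░░░
■■░░░●○●●○░░░░░
■■░░░●◇○○◇░░░░░
■■░░░◇●◆●●░░░░░
■■░░░○◇·○○░░░░░
■■░░░●●●○○░░░░░
■■░░░●●·■○░░░░░
■■░░░○◇·○●○░░░░
■■░░░○◇·■○○░░░░
■■░░░●··○●○░░░░
■■░░░○■○○■·░░░░

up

■■░░░░░░░░░░░░░
■■░░░░░░░░░░░░░
■■░░░░░░░░░░░░░
■■░░░░░░░░░░░░░
■■░░░░░░░░░░░░░
■■░░░■·●●●░░░░░
■■░░░●○●●○░░░░░
■■░░░●◇◆○◇░░░░░
■■░░░◇●○●●░░░░░
■■░░░○◇·○○░░░░░
■■░░░●●●○○░░░░░
■■░░░●●·■○░░░░░
■■░░░○◇·○●○░░░░
■■░░░○◇·■○○░░░░
■■░░░●··○●○░░░░

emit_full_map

■·●●●░
●○●●○░
●◇◆○◇░
◇●○●●░
○◇·○○░
●●●○○░
●●·■○░
○◇·○●○
○◇·■○○
●··○●○
○■○○■·
◇○○○○·

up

■■░░░░░░░░░░░░░
■■░░░░░░░░░░░░░
■■░░░░░░░░░░░░░
■■░░░░░░░░░░░░░
■■░░░░░░░░░░░░░
■■░░░●●○·■░░░░░
■■░░░■·●●●░░░░░
■■░░░●○◆●○░░░░░
■■░░░●◇○○◇░░░░░
■■░░░◇●○●●░░░░░
■■░░░○◇·○○░░░░░
■■░░░●●●○○░░░░░
■■░░░●●·■○░░░░░
■■░░░○◇·○●○░░░░
■■░░░○◇·■○○░░░░

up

■■░░░░░░░░░░░░░
■■░░░░░░░░░░░░░
■■░░░░░░░░░░░░░
■■░░░░░░░░░░░░░
■■░░░░░░░░░░░░░
■■░░░○○···░░░░░
■■░░░●●○·■░░░░░
■■░░░■·◆●●░░░░░
■■░░░●○●●○░░░░░
■■░░░●◇○○◇░░░░░
■■░░░◇●○●●░░░░░
■■░░░○◇·○○░░░░░
■■░░░●●●○○░░░░░
■■░░░●●·■○░░░░░
■■░░░○◇·○●○░░░░

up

■■░░░░░░░░░░░░░
■■░░░░░░░░░░░░░
■■░░░░░░░░░░░░░
■■░░░░░░░░░░░░░
■■░░░░░░░░░░░░░
■■░░░○●···░░░░░
■■░░░○○···░░░░░
■■░░░●●◆·■░░░░░
■■░░░■·●●●░░░░░
■■░░░●○●●○░░░░░
■■░░░●◇○○◇░░░░░
■■░░░◇●○●●░░░░░
■■░░░○◇·○○░░░░░
■■░░░●●●○○░░░░░
■■░░░●●·■○░░░░░

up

■■░░░░░░░░░░░░░
■■░░░░░░░░░░░░░
■■░░░░░░░░░░░░░
■■░░░░░░░░░░░░░
■■░░░░░░░░░░░░░
■■░░░●◇◇●○░░░░░
■■░░░○●···░░░░░
■■░░░○○◆··░░░░░
■■░░░●●○·■░░░░░
■■░░░■·●●●░░░░░
■■░░░●○●●○░░░░░
■■░░░●◇○○◇░░░░░
■■░░░◇●○●●░░░░░
■■░░░○◇·○○░░░░░
■■░░░●●●○○░░░░░

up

■■░░░░░░░░░░░░░
■■░░░░░░░░░░░░░
■■░░░░░░░░░░░░░
■■░░░░░░░░░░░░░
■■░░░░░░░░░░░░░
■■░░░○○○○○░░░░░
■■░░░●◇◇●○░░░░░
■■░░░○●◆··░░░░░
■■░░░○○···░░░░░
■■░░░●●○·■░░░░░
■■░░░■·●●●░░░░░
■■░░░●○●●○░░░░░
■■░░░●◇○○◇░░░░░
■■░░░◇●○●●░░░░░
■■░░░○◇·○○░░░░░

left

■■■░░░░░░░░░░░░
■■■░░░░░░░░░░░░
■■■░░░░░░░░░░░░
■■■░░░░░░░░░░░░
■■■░░░░░░░░░░░░
■■■░░○○○○○○░░░░
■■■░░·●◇◇●○░░░░
■■■░░●○◆···░░░░
■■■░░●○○···░░░░
■■■░░●●●○·■░░░░
■■■░░░■·●●●░░░░
■■■░░░●○●●○░░░░
■■■░░░●◇○○◇░░░░
■■■░░░◇●○●●░░░░
■■■░░░○◇·○○░░░░

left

■■■■░░░░░░░░░░░
■■■■░░░░░░░░░░░
■■■■░░░░░░░░░░░
■■■■░░░░░░░░░░░
■■■■░░░░░░░░░░░
■■■■░○○○○○○○░░░
■■■■░··●◇◇●○░░░
■■■■░○●◆●···░░░
■■■■░○●○○···░░░
■■■■░◇●●●○·■░░░
■■■■░░░■·●●●░░░
■■■■░░░●○●●○░░░
■■■■░░░●◇○○◇░░░
■■■■░░░◇●○●●░░░
■■■■░░░○◇·○○░░░

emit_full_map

○○○○○○○░
··●◇◇●○░
○●◆●···░
○●○○···░
◇●●●○·■░
░░■·●●●░
░░●○●●○░
░░●◇○○◇░
░░◇●○●●░
░░○◇·○○░
░░●●●○○░
░░●●·■○░
░░○◇·○●○
░░○◇·■○○
░░●··○●○
░░○■○○■·
░░◇○○○○·


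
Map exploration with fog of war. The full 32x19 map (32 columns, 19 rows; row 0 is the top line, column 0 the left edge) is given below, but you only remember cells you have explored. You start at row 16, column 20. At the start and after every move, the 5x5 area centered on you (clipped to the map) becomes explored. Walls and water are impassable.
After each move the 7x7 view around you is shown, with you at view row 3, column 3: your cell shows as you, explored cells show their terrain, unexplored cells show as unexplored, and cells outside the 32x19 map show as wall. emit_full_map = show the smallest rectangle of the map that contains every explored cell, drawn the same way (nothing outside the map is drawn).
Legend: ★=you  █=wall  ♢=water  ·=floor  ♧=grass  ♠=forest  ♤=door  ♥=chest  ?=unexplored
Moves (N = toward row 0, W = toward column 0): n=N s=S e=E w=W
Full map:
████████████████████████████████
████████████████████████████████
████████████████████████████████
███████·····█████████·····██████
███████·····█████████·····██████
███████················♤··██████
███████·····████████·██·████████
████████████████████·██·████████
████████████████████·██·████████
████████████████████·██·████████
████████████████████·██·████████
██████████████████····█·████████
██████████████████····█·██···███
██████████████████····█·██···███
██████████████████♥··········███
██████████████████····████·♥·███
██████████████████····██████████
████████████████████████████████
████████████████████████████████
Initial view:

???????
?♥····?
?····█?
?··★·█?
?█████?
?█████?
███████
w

???????
?█♥····
?█····█
?█·★··█
?██████
?██████
███████

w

???????
?██♥···
?██····
?██★···
?██████
?██████
███████

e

???????
██♥····
██····█
██·★··█
███████
███████
███████

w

???????
?██♥···
?██····
?██★···
?██████
?██████
███████

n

???????
?██···?
?██♥···
?██★···
?██····
?██████
?██████

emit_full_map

██···??
██♥····
██★···█
██····█
███████
███████

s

?██···?
?██♥···
?██····
?██★···
?██████
?██████
███████

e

██···??
██♥····
██····█
██·★··█
███████
███████
███████

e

█···???
█♥····?
█····█?
█··★·█?
██████?
██████?
███████

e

···????
♥·····?
····██?
···★██?
██████?
██████?
███████

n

???????
····█·?
♥·····?
···★██?
····██?
██████?
██████?

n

???????
?···█·?
····█·?
♥··★··?
····██?
····██?
██████?

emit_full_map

???···█·
██····█·
██♥··★··
██····██
██····██
████████
████████

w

???????
?····█·
█····█·
█♥·★···
█····██
█····██
███████

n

???????
?····█?
?····█·
█··★·█·
█♥·····
█····██
█····██

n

???????
?██·██?
?····█?
?··★·█·
█····█·
█♥·····
█····██

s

?██·██?
?····█?
?····█·
█··★·█·
█♥·····
█····██
█····██

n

???????
?██·██?
?····█?
?··★·█·
█····█·
█♥·····
█····██

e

???????
██·██·?
····█·?
···★█·?
····█·?
♥·····?
····██?

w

???????
?██·██·
?····█·
?··★·█·
█····█·
█♥·····
█····██

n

???????
?██·██?
?██·██·
?··★·█·
?····█·
█····█·
█♥·····

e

???????
██·██·?
██·██·?
···★█·?
····█·?
····█·?
♥·····?

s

██·██·?
██·██·?
····█·?
···★█·?
····█·?
♥·····?
····██?

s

██·██·?
····█·?
····█·?
···★█·?
♥·····?
····██?
····██?

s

····█·?
····█·?
····█·?
♥··★··?
····██?
····██?
██████?

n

██·██·?
····█·?
····█·?
···★█·?
♥·····?
····██?
····██?

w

?██·██·
?····█·
?····█·
█··★·█·
█♥·····
█····██
█····██

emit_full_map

??██·██·
??██·██·
??····█·
??····█·
██··★·█·
██♥·····
██····██
██····██
████████
████████

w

??██·██
?█····█
?█····█
██·★··█
██♥····
██····█
██····█

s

?█····█
?█····█
██····█
██♥★···
██····█
██····█
███████

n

??██·██
?█····█
?█····█
██·★··█
██♥····
██····█
██····█

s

?█····█
?█····█
██····█
██♥★···
██····█
██····█
███████

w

??█····
?██····
?██····
?██★···
?██····
?██····
?██████

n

???██·█
?██····
?██····
?██★···
?██♥···
?██····
?██····

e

??██·██
██····█
██····█
██·★··█
██♥····
██····█
██····█

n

??██·██
?███·██
██····█
██·★··█
██····█
██♥····
██····█

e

?██·██·
███·██·
█····█·
█··★·█·
█····█·
█♥·····
█····██

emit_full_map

??██·██·
?███·██·
██····█·
██··★·█·
██····█·
██♥·····
██····██
██····██
████████
████████

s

███·██·
█····█·
█····█·
█··★·█·
█♥·····
█····██
█····██

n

?██·██·
███·██·
█····█·
█··★·█·
█····█·
█♥·····
█····██

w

??██·██
?███·██
██····█
██·★··█
██····█
██♥····
██····█
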